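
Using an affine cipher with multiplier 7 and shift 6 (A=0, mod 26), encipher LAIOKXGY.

FGKAYLWS

L(11): 7·11+6=83≡5 → F
A(0): 7·0+6=6 → G
I(8): 7·8+6=62≡10 → K
O(14): 7·14+6=104≡0 → A
K(10): 7·10+6=76≡24 → Y
X(23): 7·23+6=167≡11 → L
G(6): 7·6+6=48≡22 → W
Y(24): 7·24+6=174≡18 → S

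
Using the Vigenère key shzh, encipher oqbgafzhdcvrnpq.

gxansmyovjuyfwp

Repeat the key across the message: shzhshzhshzhshz
o(14)+s(18): 32≡6 → g
q(16)+h(7): 23 → x
b(1)+z(25): 26≡0 → a
g(6)+h(7): 13 → n
a(0)+s(18): 18 → s
f(5)+h(7): 12 → m
z(25)+z(25): 50≡24 → y
h(7)+h(7): 14 → o
d(3)+s(18): 21 → v
c(2)+h(7): 9 → j
v(21)+z(25): 46≡20 → u
r(17)+h(7): 24 → y
n(13)+s(18): 31≡5 → f
p(15)+h(7): 22 → w
q(16)+z(25): 41≡15 → p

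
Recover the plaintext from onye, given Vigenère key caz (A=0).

Repeat the key across the ciphertext: cazc
o(14)−c(2): 12 → m
n(13)−a(0): 13 → n
y(24)−z(25): -1≡25 → z
e(4)−c(2): 2 → c

mnzc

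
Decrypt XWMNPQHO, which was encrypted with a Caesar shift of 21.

CBRSUVMT

X(23): 23−21=2 → C
W(22): 22−21=1 → B
M(12): 12−21=-9≡17 → R
N(13): 13−21=-8≡18 → S
P(15): 15−21=-6≡20 → U
Q(16): 16−21=-5≡21 → V
H(7): 7−21=-14≡12 → M
O(14): 14−21=-7≡19 → T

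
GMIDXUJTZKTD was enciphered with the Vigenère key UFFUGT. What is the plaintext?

MHDJRBPOUQNK

Repeat the key across the ciphertext: UFFUGTUFFUGT
G(6)−U(20): -14≡12 → M
M(12)−F(5): 7 → H
I(8)−F(5): 3 → D
D(3)−U(20): -17≡9 → J
X(23)−G(6): 17 → R
U(20)−T(19): 1 → B
J(9)−U(20): -11≡15 → P
T(19)−F(5): 14 → O
Z(25)−F(5): 20 → U
K(10)−U(20): -10≡16 → Q
T(19)−G(6): 13 → N
D(3)−T(19): -16≡10 → K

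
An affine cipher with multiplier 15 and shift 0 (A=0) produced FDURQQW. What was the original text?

The inverse of 15 mod 26 is 7, since 15·7=105≡1. Apply D(y)=7·(y−0) mod 26:
F(5): 7·(5−0)=35≡9 → J
D(3): 7·(3−0)=21 → V
U(20): 7·(20−0)=140≡10 → K
R(17): 7·(17−0)=119≡15 → P
Q(16): 7·(16−0)=112≡8 → I
Q(16): 7·(16−0)=112≡8 → I
W(22): 7·(22−0)=154≡24 → Y

JVKPIIY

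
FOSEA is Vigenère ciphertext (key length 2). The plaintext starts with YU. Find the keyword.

HU

Subtract each crib letter from the matching ciphertext letter (mod 26):
F(5)−Y(24)=-19≡7 → H
O(14)−U(20)=-6≡20 → U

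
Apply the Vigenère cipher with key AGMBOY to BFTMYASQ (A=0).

Repeat the key across the message: AGMBOYAG
B(1)+A(0): 1 → B
F(5)+G(6): 11 → L
T(19)+M(12): 31≡5 → F
M(12)+B(1): 13 → N
Y(24)+O(14): 38≡12 → M
A(0)+Y(24): 24 → Y
S(18)+A(0): 18 → S
Q(16)+G(6): 22 → W

BLFNMYSW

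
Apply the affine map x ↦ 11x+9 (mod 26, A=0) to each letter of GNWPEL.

XWRSBA

G(6): 11·6+9=75≡23 → X
N(13): 11·13+9=152≡22 → W
W(22): 11·22+9=251≡17 → R
P(15): 11·15+9=174≡18 → S
E(4): 11·4+9=53≡1 → B
L(11): 11·11+9=130≡0 → A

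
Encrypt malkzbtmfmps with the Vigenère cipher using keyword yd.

kdjnxerpdpnv

Repeat the key across the message: ydydydydydyd
m(12)+y(24): 36≡10 → k
a(0)+d(3): 3 → d
l(11)+y(24): 35≡9 → j
k(10)+d(3): 13 → n
z(25)+y(24): 49≡23 → x
b(1)+d(3): 4 → e
t(19)+y(24): 43≡17 → r
m(12)+d(3): 15 → p
f(5)+y(24): 29≡3 → d
m(12)+d(3): 15 → p
p(15)+y(24): 39≡13 → n
s(18)+d(3): 21 → v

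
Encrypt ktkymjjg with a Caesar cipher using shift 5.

pypdrool

k(10): 10+5=15 → p
t(19): 19+5=24 → y
k(10): 10+5=15 → p
y(24): 24+5=29≡3 → d
m(12): 12+5=17 → r
j(9): 9+5=14 → o
j(9): 9+5=14 → o
g(6): 6+5=11 → l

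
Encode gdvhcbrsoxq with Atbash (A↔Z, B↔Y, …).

twesxyihlcj

g(6) → t(19)
d(3) → w(22)
v(21) → e(4)
h(7) → s(18)
c(2) → x(23)
b(1) → y(24)
r(17) → i(8)
s(18) → h(7)
o(14) → l(11)
x(23) → c(2)
q(16) → j(9)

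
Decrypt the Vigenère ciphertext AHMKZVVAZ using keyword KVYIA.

QMOCZLACR

Repeat the key across the ciphertext: KVYIAKVYI
A(0)−K(10): -10≡16 → Q
H(7)−V(21): -14≡12 → M
M(12)−Y(24): -12≡14 → O
K(10)−I(8): 2 → C
Z(25)−A(0): 25 → Z
V(21)−K(10): 11 → L
V(21)−V(21): 0 → A
A(0)−Y(24): -24≡2 → C
Z(25)−I(8): 17 → R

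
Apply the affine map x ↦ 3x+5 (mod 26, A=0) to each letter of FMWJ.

UPTG

F(5): 3·5+5=20 → U
M(12): 3·12+5=41≡15 → P
W(22): 3·22+5=71≡19 → T
J(9): 3·9+5=32≡6 → G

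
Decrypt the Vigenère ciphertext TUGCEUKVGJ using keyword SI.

Repeat the key across the ciphertext: SISISISISI
T(19)−S(18): 1 → B
U(20)−I(8): 12 → M
G(6)−S(18): -12≡14 → O
C(2)−I(8): -6≡20 → U
E(4)−S(18): -14≡12 → M
U(20)−I(8): 12 → M
K(10)−S(18): -8≡18 → S
V(21)−I(8): 13 → N
G(6)−S(18): -12≡14 → O
J(9)−I(8): 1 → B

BMOUMMSNOB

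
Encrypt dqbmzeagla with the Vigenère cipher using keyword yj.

bzzvxnypjj

Repeat the key across the message: yjyjyjyjyj
d(3)+y(24): 27≡1 → b
q(16)+j(9): 25 → z
b(1)+y(24): 25 → z
m(12)+j(9): 21 → v
z(25)+y(24): 49≡23 → x
e(4)+j(9): 13 → n
a(0)+y(24): 24 → y
g(6)+j(9): 15 → p
l(11)+y(24): 35≡9 → j
a(0)+j(9): 9 → j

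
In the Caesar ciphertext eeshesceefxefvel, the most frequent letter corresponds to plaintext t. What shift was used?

11

The most frequent ciphertext letter is e (appears 7 times).
e is position 4; t is position 19.
Shift = -15≡11.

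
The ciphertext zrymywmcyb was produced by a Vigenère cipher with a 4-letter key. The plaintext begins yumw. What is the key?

Subtract each crib letter from the matching ciphertext letter (mod 26):
z(25)−y(24)=1 → b
r(17)−u(20)=-3≡23 → x
y(24)−m(12)=12 → m
m(12)−w(22)=-10≡16 → q

bxmq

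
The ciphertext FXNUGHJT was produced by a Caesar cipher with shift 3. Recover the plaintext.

F(5): 5−3=2 → C
X(23): 23−3=20 → U
N(13): 13−3=10 → K
U(20): 20−3=17 → R
G(6): 6−3=3 → D
H(7): 7−3=4 → E
J(9): 9−3=6 → G
T(19): 19−3=16 → Q

CUKRDEGQ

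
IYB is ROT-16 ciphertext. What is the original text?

I(8): 8−16=-8≡18 → S
Y(24): 24−16=8 → I
B(1): 1−16=-15≡11 → L

SIL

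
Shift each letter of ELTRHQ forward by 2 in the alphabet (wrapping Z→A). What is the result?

E(4): 4+2=6 → G
L(11): 11+2=13 → N
T(19): 19+2=21 → V
R(17): 17+2=19 → T
H(7): 7+2=9 → J
Q(16): 16+2=18 → S

GNVTJS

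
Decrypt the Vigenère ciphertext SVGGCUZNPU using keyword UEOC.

Repeat the key across the ciphertext: UEOCUEOCUE
S(18)−U(20): -2≡24 → Y
V(21)−E(4): 17 → R
G(6)−O(14): -8≡18 → S
G(6)−C(2): 4 → E
C(2)−U(20): -18≡8 → I
U(20)−E(4): 16 → Q
Z(25)−O(14): 11 → L
N(13)−C(2): 11 → L
P(15)−U(20): -5≡21 → V
U(20)−E(4): 16 → Q

YRSEIQLLVQ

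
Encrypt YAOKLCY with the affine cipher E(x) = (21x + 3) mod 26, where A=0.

Y(24): 21·24+3=507≡13 → N
A(0): 21·0+3=3 → D
O(14): 21·14+3=297≡11 → L
K(10): 21·10+3=213≡5 → F
L(11): 21·11+3=234≡0 → A
C(2): 21·2+3=45≡19 → T
Y(24): 21·24+3=507≡13 → N

NDLFATN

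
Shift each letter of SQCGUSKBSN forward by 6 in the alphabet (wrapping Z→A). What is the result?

YWIMAYQHYT

S(18): 18+6=24 → Y
Q(16): 16+6=22 → W
C(2): 2+6=8 → I
G(6): 6+6=12 → M
U(20): 20+6=26≡0 → A
S(18): 18+6=24 → Y
K(10): 10+6=16 → Q
B(1): 1+6=7 → H
S(18): 18+6=24 → Y
N(13): 13+6=19 → T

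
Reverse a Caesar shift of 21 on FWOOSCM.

KBTTXHR

F(5): 5−21=-16≡10 → K
W(22): 22−21=1 → B
O(14): 14−21=-7≡19 → T
O(14): 14−21=-7≡19 → T
S(18): 18−21=-3≡23 → X
C(2): 2−21=-19≡7 → H
M(12): 12−21=-9≡17 → R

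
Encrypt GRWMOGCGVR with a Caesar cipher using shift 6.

MXCSUMIMBX

G(6): 6+6=12 → M
R(17): 17+6=23 → X
W(22): 22+6=28≡2 → C
M(12): 12+6=18 → S
O(14): 14+6=20 → U
G(6): 6+6=12 → M
C(2): 2+6=8 → I
G(6): 6+6=12 → M
V(21): 21+6=27≡1 → B
R(17): 17+6=23 → X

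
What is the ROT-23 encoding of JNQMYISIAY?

J(9): 9+23=32≡6 → G
N(13): 13+23=36≡10 → K
Q(16): 16+23=39≡13 → N
M(12): 12+23=35≡9 → J
Y(24): 24+23=47≡21 → V
I(8): 8+23=31≡5 → F
S(18): 18+23=41≡15 → P
I(8): 8+23=31≡5 → F
A(0): 0+23=23 → X
Y(24): 24+23=47≡21 → V

GKNJVFPFXV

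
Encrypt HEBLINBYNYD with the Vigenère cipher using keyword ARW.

Repeat the key across the message: ARWARWARWAR
H(7)+A(0): 7 → H
E(4)+R(17): 21 → V
B(1)+W(22): 23 → X
L(11)+A(0): 11 → L
I(8)+R(17): 25 → Z
N(13)+W(22): 35≡9 → J
B(1)+A(0): 1 → B
Y(24)+R(17): 41≡15 → P
N(13)+W(22): 35≡9 → J
Y(24)+A(0): 24 → Y
D(3)+R(17): 20 → U

HVXLZJBPJYU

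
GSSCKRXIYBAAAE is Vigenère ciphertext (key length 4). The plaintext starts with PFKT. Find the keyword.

Subtract each crib letter from the matching ciphertext letter (mod 26):
G(6)−P(15)=-9≡17 → R
S(18)−F(5)=13 → N
S(18)−K(10)=8 → I
C(2)−T(19)=-17≡9 → J

RNIJ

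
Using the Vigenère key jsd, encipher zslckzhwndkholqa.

Repeat the key across the message: jsdjsdjsdjsdjsdj
z(25)+j(9): 34≡8 → i
s(18)+s(18): 36≡10 → k
l(11)+d(3): 14 → o
c(2)+j(9): 11 → l
k(10)+s(18): 28≡2 → c
z(25)+d(3): 28≡2 → c
h(7)+j(9): 16 → q
w(22)+s(18): 40≡14 → o
n(13)+d(3): 16 → q
d(3)+j(9): 12 → m
k(10)+s(18): 28≡2 → c
h(7)+d(3): 10 → k
o(14)+j(9): 23 → x
l(11)+s(18): 29≡3 → d
q(16)+d(3): 19 → t
a(0)+j(9): 9 → j

ikolccqoqmckxdtj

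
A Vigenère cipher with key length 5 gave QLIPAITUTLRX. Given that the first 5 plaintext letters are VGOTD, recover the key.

Subtract each crib letter from the matching ciphertext letter (mod 26):
Q(16)−V(21)=-5≡21 → V
L(11)−G(6)=5 → F
I(8)−O(14)=-6≡20 → U
P(15)−T(19)=-4≡22 → W
A(0)−D(3)=-3≡23 → X

VFUWX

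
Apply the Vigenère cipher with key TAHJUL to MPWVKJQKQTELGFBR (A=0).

FPDEEUJKXCYWZFIA

Repeat the key across the message: TAHJULTAHJULTAHJ
M(12)+T(19): 31≡5 → F
P(15)+A(0): 15 → P
W(22)+H(7): 29≡3 → D
V(21)+J(9): 30≡4 → E
K(10)+U(20): 30≡4 → E
J(9)+L(11): 20 → U
Q(16)+T(19): 35≡9 → J
K(10)+A(0): 10 → K
Q(16)+H(7): 23 → X
T(19)+J(9): 28≡2 → C
E(4)+U(20): 24 → Y
L(11)+L(11): 22 → W
G(6)+T(19): 25 → Z
F(5)+A(0): 5 → F
B(1)+H(7): 8 → I
R(17)+J(9): 26≡0 → A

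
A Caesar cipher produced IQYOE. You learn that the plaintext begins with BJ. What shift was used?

7

From the crib: I(8)−B(1)=7, so the shift is 7.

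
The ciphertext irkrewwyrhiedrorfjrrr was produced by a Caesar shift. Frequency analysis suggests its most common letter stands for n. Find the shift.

4

The most frequent ciphertext letter is r (appears 8 times).
r is position 17; n is position 13.
Shift = 4.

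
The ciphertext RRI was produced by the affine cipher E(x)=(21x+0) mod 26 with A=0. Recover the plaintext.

HHO

The inverse of 21 mod 26 is 5, since 21·5=105≡1. Apply D(y)=5·(y−0) mod 26:
R(17): 5·(17−0)=85≡7 → H
R(17): 5·(17−0)=85≡7 → H
I(8): 5·(8−0)=40≡14 → O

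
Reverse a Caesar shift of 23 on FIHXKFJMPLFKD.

F(5): 5−23=-18≡8 → I
I(8): 8−23=-15≡11 → L
H(7): 7−23=-16≡10 → K
X(23): 23−23=0 → A
K(10): 10−23=-13≡13 → N
F(5): 5−23=-18≡8 → I
J(9): 9−23=-14≡12 → M
M(12): 12−23=-11≡15 → P
P(15): 15−23=-8≡18 → S
L(11): 11−23=-12≡14 → O
F(5): 5−23=-18≡8 → I
K(10): 10−23=-13≡13 → N
D(3): 3−23=-20≡6 → G

ILKANIMPSOING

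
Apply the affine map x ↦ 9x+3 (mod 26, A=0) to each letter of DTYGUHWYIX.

D(3): 9·3+3=30≡4 → E
T(19): 9·19+3=174≡18 → S
Y(24): 9·24+3=219≡11 → L
G(6): 9·6+3=57≡5 → F
U(20): 9·20+3=183≡1 → B
H(7): 9·7+3=66≡14 → O
W(22): 9·22+3=201≡19 → T
Y(24): 9·24+3=219≡11 → L
I(8): 9·8+3=75≡23 → X
X(23): 9·23+3=210≡2 → C

ESLFBOTLXC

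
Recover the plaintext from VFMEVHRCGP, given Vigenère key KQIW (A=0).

Repeat the key across the ciphertext: KQIWKQIWKQ
V(21)−K(10): 11 → L
F(5)−Q(16): -11≡15 → P
M(12)−I(8): 4 → E
E(4)−W(22): -18≡8 → I
V(21)−K(10): 11 → L
H(7)−Q(16): -9≡17 → R
R(17)−I(8): 9 → J
C(2)−W(22): -20≡6 → G
G(6)−K(10): -4≡22 → W
P(15)−Q(16): -1≡25 → Z

LPEILRJGWZ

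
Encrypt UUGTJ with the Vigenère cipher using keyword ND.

Repeat the key across the message: NDNDN
U(20)+N(13): 33≡7 → H
U(20)+D(3): 23 → X
G(6)+N(13): 19 → T
T(19)+D(3): 22 → W
J(9)+N(13): 22 → W

HXTWW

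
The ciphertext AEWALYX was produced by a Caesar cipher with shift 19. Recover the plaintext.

A(0): 0−19=-19≡7 → H
E(4): 4−19=-15≡11 → L
W(22): 22−19=3 → D
A(0): 0−19=-19≡7 → H
L(11): 11−19=-8≡18 → S
Y(24): 24−19=5 → F
X(23): 23−19=4 → E

HLDHSFE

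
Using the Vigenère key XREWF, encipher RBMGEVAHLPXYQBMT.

Repeat the key across the message: XREWFXREWFXREWFX
R(17)+X(23): 40≡14 → O
B(1)+R(17): 18 → S
M(12)+E(4): 16 → Q
G(6)+W(22): 28≡2 → C
E(4)+F(5): 9 → J
V(21)+X(23): 44≡18 → S
A(0)+R(17): 17 → R
H(7)+E(4): 11 → L
L(11)+W(22): 33≡7 → H
P(15)+F(5): 20 → U
X(23)+X(23): 46≡20 → U
Y(24)+R(17): 41≡15 → P
Q(16)+E(4): 20 → U
B(1)+W(22): 23 → X
M(12)+F(5): 17 → R
T(19)+X(23): 42≡16 → Q

OSQCJSRLHUUPUXRQ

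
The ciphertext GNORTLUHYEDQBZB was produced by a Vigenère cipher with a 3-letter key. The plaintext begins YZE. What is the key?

Subtract each crib letter from the matching ciphertext letter (mod 26):
G(6)−Y(24)=-18≡8 → I
N(13)−Z(25)=-12≡14 → O
O(14)−E(4)=10 → K

IOK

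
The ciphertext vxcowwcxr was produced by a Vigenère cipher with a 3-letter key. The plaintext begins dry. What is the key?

Subtract each crib letter from the matching ciphertext letter (mod 26):
v(21)−d(3)=18 → s
x(23)−r(17)=6 → g
c(2)−y(24)=-22≡4 → e

sge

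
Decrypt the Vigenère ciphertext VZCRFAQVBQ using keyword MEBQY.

JVBBHOMULS

Repeat the key across the ciphertext: MEBQYMEBQY
V(21)−M(12): 9 → J
Z(25)−E(4): 21 → V
C(2)−B(1): 1 → B
R(17)−Q(16): 1 → B
F(5)−Y(24): -19≡7 → H
A(0)−M(12): -12≡14 → O
Q(16)−E(4): 12 → M
V(21)−B(1): 20 → U
B(1)−Q(16): -15≡11 → L
Q(16)−Y(24): -8≡18 → S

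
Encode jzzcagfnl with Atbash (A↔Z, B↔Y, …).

qaaxztumo

j(9) → q(16)
z(25) → a(0)
z(25) → a(0)
c(2) → x(23)
a(0) → z(25)
g(6) → t(19)
f(5) → u(20)
n(13) → m(12)
l(11) → o(14)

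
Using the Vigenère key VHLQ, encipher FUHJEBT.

ABSZZIE

Repeat the key across the message: VHLQVHL
F(5)+V(21): 26≡0 → A
U(20)+H(7): 27≡1 → B
H(7)+L(11): 18 → S
J(9)+Q(16): 25 → Z
E(4)+V(21): 25 → Z
B(1)+H(7): 8 → I
T(19)+L(11): 30≡4 → E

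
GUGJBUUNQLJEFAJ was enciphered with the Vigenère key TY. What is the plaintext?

Repeat the key across the ciphertext: TYTYTYTYTYTYTYT
G(6)−T(19): -13≡13 → N
U(20)−Y(24): -4≡22 → W
G(6)−T(19): -13≡13 → N
J(9)−Y(24): -15≡11 → L
B(1)−T(19): -18≡8 → I
U(20)−Y(24): -4≡22 → W
U(20)−T(19): 1 → B
N(13)−Y(24): -11≡15 → P
Q(16)−T(19): -3≡23 → X
L(11)−Y(24): -13≡13 → N
J(9)−T(19): -10≡16 → Q
E(4)−Y(24): -20≡6 → G
F(5)−T(19): -14≡12 → M
A(0)−Y(24): -24≡2 → C
J(9)−T(19): -10≡16 → Q

NWNLIWBPXNQGMCQ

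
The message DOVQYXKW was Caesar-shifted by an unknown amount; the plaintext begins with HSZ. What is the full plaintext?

HSZUCBOA

From the crib: D(3)−H(7)=-4≡22, so the shift is 22.
Subtract 22 from each ciphertext letter:
D(3): 3−22=-19≡7 → H
O(14): 14−22=-8≡18 → S
V(21): 21−22=-1≡25 → Z
Q(16): 16−22=-6≡20 → U
Y(24): 24−22=2 → C
X(23): 23−22=1 → B
K(10): 10−22=-12≡14 → O
W(22): 22−22=0 → A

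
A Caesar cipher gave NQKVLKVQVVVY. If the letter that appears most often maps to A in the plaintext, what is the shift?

The most frequent ciphertext letter is V (appears 5 times).
V is position 21; A is position 0.
Shift = 21.

21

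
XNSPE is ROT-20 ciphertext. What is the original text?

DTYVK

X(23): 23−20=3 → D
N(13): 13−20=-7≡19 → T
S(18): 18−20=-2≡24 → Y
P(15): 15−20=-5≡21 → V
E(4): 4−20=-16≡10 → K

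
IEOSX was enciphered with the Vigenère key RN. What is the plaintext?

Repeat the key across the ciphertext: RNRNR
I(8)−R(17): -9≡17 → R
E(4)−N(13): -9≡17 → R
O(14)−R(17): -3≡23 → X
S(18)−N(13): 5 → F
X(23)−R(17): 6 → G

RRXFG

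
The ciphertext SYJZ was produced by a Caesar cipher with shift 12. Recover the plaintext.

S(18): 18−12=6 → G
Y(24): 24−12=12 → M
J(9): 9−12=-3≡23 → X
Z(25): 25−12=13 → N

GMXN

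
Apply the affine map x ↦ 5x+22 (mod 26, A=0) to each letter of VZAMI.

XRWEK

V(21): 5·21+22=127≡23 → X
Z(25): 5·25+22=147≡17 → R
A(0): 5·0+22=22 → W
M(12): 5·12+22=82≡4 → E
I(8): 5·8+22=62≡10 → K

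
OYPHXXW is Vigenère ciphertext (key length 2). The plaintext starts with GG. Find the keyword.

Subtract each crib letter from the matching ciphertext letter (mod 26):
O(14)−G(6)=8 → I
Y(24)−G(6)=18 → S

IS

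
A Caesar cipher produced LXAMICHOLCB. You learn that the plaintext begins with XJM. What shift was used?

14

From the crib: L(11)−X(23)=-12≡14, so the shift is 14.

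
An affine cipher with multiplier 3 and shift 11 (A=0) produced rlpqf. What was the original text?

cakty

The inverse of 3 mod 26 is 9, since 3·9=27≡1. Apply D(y)=9·(y−11) mod 26:
r(17): 9·(17−11)=54≡2 → c
l(11): 9·(11−11)=0 → a
p(15): 9·(15−11)=36≡10 → k
q(16): 9·(16−11)=45≡19 → t
f(5): 9·(5−11)=-54≡24 → y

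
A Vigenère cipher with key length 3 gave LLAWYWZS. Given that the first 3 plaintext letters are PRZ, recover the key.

WUB

Subtract each crib letter from the matching ciphertext letter (mod 26):
L(11)−P(15)=-4≡22 → W
L(11)−R(17)=-6≡20 → U
A(0)−Z(25)=-25≡1 → B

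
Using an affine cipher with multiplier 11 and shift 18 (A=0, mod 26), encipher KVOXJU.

YPQLNE

K(10): 11·10+18=128≡24 → Y
V(21): 11·21+18=249≡15 → P
O(14): 11·14+18=172≡16 → Q
X(23): 11·23+18=271≡11 → L
J(9): 11·9+18=117≡13 → N
U(20): 11·20+18=238≡4 → E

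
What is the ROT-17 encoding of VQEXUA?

V(21): 21+17=38≡12 → M
Q(16): 16+17=33≡7 → H
E(4): 4+17=21 → V
X(23): 23+17=40≡14 → O
U(20): 20+17=37≡11 → L
A(0): 0+17=17 → R

MHVOLR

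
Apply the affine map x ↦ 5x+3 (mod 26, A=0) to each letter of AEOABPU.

DXVDIAZ

A(0): 5·0+3=3 → D
E(4): 5·4+3=23 → X
O(14): 5·14+3=73≡21 → V
A(0): 5·0+3=3 → D
B(1): 5·1+3=8 → I
P(15): 5·15+3=78≡0 → A
U(20): 5·20+3=103≡25 → Z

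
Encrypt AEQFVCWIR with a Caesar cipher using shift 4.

EIUJZGAMV

A(0): 0+4=4 → E
E(4): 4+4=8 → I
Q(16): 16+4=20 → U
F(5): 5+4=9 → J
V(21): 21+4=25 → Z
C(2): 2+4=6 → G
W(22): 22+4=26≡0 → A
I(8): 8+4=12 → M
R(17): 17+4=21 → V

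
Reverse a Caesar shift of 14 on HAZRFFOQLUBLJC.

H(7): 7−14=-7≡19 → T
A(0): 0−14=-14≡12 → M
Z(25): 25−14=11 → L
R(17): 17−14=3 → D
F(5): 5−14=-9≡17 → R
F(5): 5−14=-9≡17 → R
O(14): 14−14=0 → A
Q(16): 16−14=2 → C
L(11): 11−14=-3≡23 → X
U(20): 20−14=6 → G
B(1): 1−14=-13≡13 → N
L(11): 11−14=-3≡23 → X
J(9): 9−14=-5≡21 → V
C(2): 2−14=-12≡14 → O

TMLDRRACXGNXVO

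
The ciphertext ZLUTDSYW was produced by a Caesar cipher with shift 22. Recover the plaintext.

Z(25): 25−22=3 → D
L(11): 11−22=-11≡15 → P
U(20): 20−22=-2≡24 → Y
T(19): 19−22=-3≡23 → X
D(3): 3−22=-19≡7 → H
S(18): 18−22=-4≡22 → W
Y(24): 24−22=2 → C
W(22): 22−22=0 → A

DPYXHWCA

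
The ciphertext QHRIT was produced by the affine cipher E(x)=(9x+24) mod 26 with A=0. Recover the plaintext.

The inverse of 9 mod 26 is 3, since 9·3=27≡1. Apply D(y)=3·(y−24) mod 26:
Q(16): 3·(16−24)=-24≡2 → C
H(7): 3·(7−24)=-51≡1 → B
R(17): 3·(17−24)=-21≡5 → F
I(8): 3·(8−24)=-48≡4 → E
T(19): 3·(19−24)=-15≡11 → L

CBFEL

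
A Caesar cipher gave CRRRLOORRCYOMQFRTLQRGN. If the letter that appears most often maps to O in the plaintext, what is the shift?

The most frequent ciphertext letter is R (appears 7 times).
R is position 17; O is position 14.
Shift = 3.

3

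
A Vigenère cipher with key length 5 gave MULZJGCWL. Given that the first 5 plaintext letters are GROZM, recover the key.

Subtract each crib letter from the matching ciphertext letter (mod 26):
M(12)−G(6)=6 → G
U(20)−R(17)=3 → D
L(11)−O(14)=-3≡23 → X
Z(25)−Z(25)=0 → A
J(9)−M(12)=-3≡23 → X

GDXAX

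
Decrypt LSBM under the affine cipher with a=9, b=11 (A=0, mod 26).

AVWD

The inverse of 9 mod 26 is 3, since 9·3=27≡1. Apply D(y)=3·(y−11) mod 26:
L(11): 3·(11−11)=0 → A
S(18): 3·(18−11)=21 → V
B(1): 3·(1−11)=-30≡22 → W
M(12): 3·(12−11)=3 → D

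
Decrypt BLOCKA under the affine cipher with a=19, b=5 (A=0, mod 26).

IOVTDX

The inverse of 19 mod 26 is 11, since 19·11=209≡1. Apply D(y)=11·(y−5) mod 26:
B(1): 11·(1−5)=-44≡8 → I
L(11): 11·(11−5)=66≡14 → O
O(14): 11·(14−5)=99≡21 → V
C(2): 11·(2−5)=-33≡19 → T
K(10): 11·(10−5)=55≡3 → D
A(0): 11·(0−5)=-55≡23 → X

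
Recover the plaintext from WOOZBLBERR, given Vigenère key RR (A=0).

FXXIKUKNAA

Repeat the key across the ciphertext: RRRRRRRRRR
W(22)−R(17): 5 → F
O(14)−R(17): -3≡23 → X
O(14)−R(17): -3≡23 → X
Z(25)−R(17): 8 → I
B(1)−R(17): -16≡10 → K
L(11)−R(17): -6≡20 → U
B(1)−R(17): -16≡10 → K
E(4)−R(17): -13≡13 → N
R(17)−R(17): 0 → A
R(17)−R(17): 0 → A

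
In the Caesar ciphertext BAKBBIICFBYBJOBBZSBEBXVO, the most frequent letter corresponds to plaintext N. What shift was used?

14

The most frequent ciphertext letter is B (appears 9 times).
B is position 1; N is position 13.
Shift = -12≡14.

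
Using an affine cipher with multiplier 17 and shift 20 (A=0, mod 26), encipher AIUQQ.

UAWGG

A(0): 17·0+20=20 → U
I(8): 17·8+20=156≡0 → A
U(20): 17·20+20=360≡22 → W
Q(16): 17·16+20=292≡6 → G
Q(16): 17·16+20=292≡6 → G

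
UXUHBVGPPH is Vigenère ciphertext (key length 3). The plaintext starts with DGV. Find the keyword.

Subtract each crib letter from the matching ciphertext letter (mod 26):
U(20)−D(3)=17 → R
X(23)−G(6)=17 → R
U(20)−V(21)=-1≡25 → Z

RRZ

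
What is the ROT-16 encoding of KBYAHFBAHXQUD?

AROQXVRQXNGKT

K(10): 10+16=26≡0 → A
B(1): 1+16=17 → R
Y(24): 24+16=40≡14 → O
A(0): 0+16=16 → Q
H(7): 7+16=23 → X
F(5): 5+16=21 → V
B(1): 1+16=17 → R
A(0): 0+16=16 → Q
H(7): 7+16=23 → X
X(23): 23+16=39≡13 → N
Q(16): 16+16=32≡6 → G
U(20): 20+16=36≡10 → K
D(3): 3+16=19 → T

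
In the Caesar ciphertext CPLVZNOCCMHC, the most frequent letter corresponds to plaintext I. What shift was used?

20

The most frequent ciphertext letter is C (appears 4 times).
C is position 2; I is position 8.
Shift = -6≡20.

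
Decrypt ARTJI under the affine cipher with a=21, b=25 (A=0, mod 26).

The inverse of 21 mod 26 is 5, since 21·5=105≡1. Apply D(y)=5·(y−25) mod 26:
A(0): 5·(0−25)=-125≡5 → F
R(17): 5·(17−25)=-40≡12 → M
T(19): 5·(19−25)=-30≡22 → W
J(9): 5·(9−25)=-80≡24 → Y
I(8): 5·(8−25)=-85≡19 → T

FMWYT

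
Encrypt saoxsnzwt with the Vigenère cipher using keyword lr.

Repeat the key across the message: lrlrlrlrl
s(18)+l(11): 29≡3 → d
a(0)+r(17): 17 → r
o(14)+l(11): 25 → z
x(23)+r(17): 40≡14 → o
s(18)+l(11): 29≡3 → d
n(13)+r(17): 30≡4 → e
z(25)+l(11): 36≡10 → k
w(22)+r(17): 39≡13 → n
t(19)+l(11): 30≡4 → e

drzodekne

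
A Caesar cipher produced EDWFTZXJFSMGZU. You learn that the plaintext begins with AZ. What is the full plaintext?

AZSBPVTFBOICVQ

From the crib: E(4)−A(0)=4, so the shift is 4.
Subtract 4 from each ciphertext letter:
E(4): 4−4=0 → A
D(3): 3−4=-1≡25 → Z
W(22): 22−4=18 → S
F(5): 5−4=1 → B
T(19): 19−4=15 → P
Z(25): 25−4=21 → V
X(23): 23−4=19 → T
J(9): 9−4=5 → F
F(5): 5−4=1 → B
S(18): 18−4=14 → O
M(12): 12−4=8 → I
G(6): 6−4=2 → C
Z(25): 25−4=21 → V
U(20): 20−4=16 → Q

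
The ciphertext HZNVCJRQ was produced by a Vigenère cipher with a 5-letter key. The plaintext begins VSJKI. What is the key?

Subtract each crib letter from the matching ciphertext letter (mod 26):
H(7)−V(21)=-14≡12 → M
Z(25)−S(18)=7 → H
N(13)−J(9)=4 → E
V(21)−K(10)=11 → L
C(2)−I(8)=-6≡20 → U

MHELU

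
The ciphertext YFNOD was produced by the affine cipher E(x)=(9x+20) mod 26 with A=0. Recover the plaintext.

The inverse of 9 mod 26 is 3, since 9·3=27≡1. Apply D(y)=3·(y−20) mod 26:
Y(24): 3·(24−20)=12 → M
F(5): 3·(5−20)=-45≡7 → H
N(13): 3·(13−20)=-21≡5 → F
O(14): 3·(14−20)=-18≡8 → I
D(3): 3·(3−20)=-51≡1 → B

MHFIB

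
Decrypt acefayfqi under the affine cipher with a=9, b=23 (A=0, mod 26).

jpvyjdyfh

The inverse of 9 mod 26 is 3, since 9·3=27≡1. Apply D(y)=3·(y−23) mod 26:
a(0): 3·(0−23)=-69≡9 → j
c(2): 3·(2−23)=-63≡15 → p
e(4): 3·(4−23)=-57≡21 → v
f(5): 3·(5−23)=-54≡24 → y
a(0): 3·(0−23)=-69≡9 → j
y(24): 3·(24−23)=3 → d
f(5): 3·(5−23)=-54≡24 → y
q(16): 3·(16−23)=-21≡5 → f
i(8): 3·(8−23)=-45≡7 → h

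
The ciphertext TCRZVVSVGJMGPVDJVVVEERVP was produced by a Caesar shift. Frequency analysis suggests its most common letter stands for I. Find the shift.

13

The most frequent ciphertext letter is V (appears 8 times).
V is position 21; I is position 8.
Shift = 13.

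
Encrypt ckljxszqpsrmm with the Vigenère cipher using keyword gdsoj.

Repeat the key across the message: gdsojgdsojgds
c(2)+g(6): 8 → i
k(10)+d(3): 13 → n
l(11)+s(18): 29≡3 → d
j(9)+o(14): 23 → x
x(23)+j(9): 32≡6 → g
s(18)+g(6): 24 → y
z(25)+d(3): 28≡2 → c
q(16)+s(18): 34≡8 → i
p(15)+o(14): 29≡3 → d
s(18)+j(9): 27≡1 → b
r(17)+g(6): 23 → x
m(12)+d(3): 15 → p
m(12)+s(18): 30≡4 → e

indxgycidbxpe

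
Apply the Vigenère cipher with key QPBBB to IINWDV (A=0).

YXOXEL

Repeat the key across the message: QPBBBQ
I(8)+Q(16): 24 → Y
I(8)+P(15): 23 → X
N(13)+B(1): 14 → O
W(22)+B(1): 23 → X
D(3)+B(1): 4 → E
V(21)+Q(16): 37≡11 → L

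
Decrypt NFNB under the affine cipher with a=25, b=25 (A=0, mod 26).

MUMY

The inverse of 25 mod 26 is 25, since 25·25=625≡1. Apply D(y)=25·(y−25) mod 26:
N(13): 25·(13−25)=-300≡12 → M
F(5): 25·(5−25)=-500≡20 → U
N(13): 25·(13−25)=-300≡12 → M
B(1): 25·(1−25)=-600≡24 → Y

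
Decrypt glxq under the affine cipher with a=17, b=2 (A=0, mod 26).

The inverse of 17 mod 26 is 23, since 17·23=391≡1. Apply D(y)=23·(y−2) mod 26:
g(6): 23·(6−2)=92≡14 → o
l(11): 23·(11−2)=207≡25 → z
x(23): 23·(23−2)=483≡15 → p
q(16): 23·(16−2)=322≡10 → k

ozpk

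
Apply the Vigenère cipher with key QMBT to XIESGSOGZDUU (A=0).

NUFLWEPZPPVN

Repeat the key across the message: QMBTQMBTQMBT
X(23)+Q(16): 39≡13 → N
I(8)+M(12): 20 → U
E(4)+B(1): 5 → F
S(18)+T(19): 37≡11 → L
G(6)+Q(16): 22 → W
S(18)+M(12): 30≡4 → E
O(14)+B(1): 15 → P
G(6)+T(19): 25 → Z
Z(25)+Q(16): 41≡15 → P
D(3)+M(12): 15 → P
U(20)+B(1): 21 → V
U(20)+T(19): 39≡13 → N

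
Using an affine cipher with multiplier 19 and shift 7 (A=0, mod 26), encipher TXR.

T(19): 19·19+7=368≡4 → E
X(23): 19·23+7=444≡2 → C
R(17): 19·17+7=330≡18 → S

ECS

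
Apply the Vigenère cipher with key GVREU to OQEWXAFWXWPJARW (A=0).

ULVARGANBQVERVQ

Repeat the key across the message: GVREUGVREUGVREU
O(14)+G(6): 20 → U
Q(16)+V(21): 37≡11 → L
E(4)+R(17): 21 → V
W(22)+E(4): 26≡0 → A
X(23)+U(20): 43≡17 → R
A(0)+G(6): 6 → G
F(5)+V(21): 26≡0 → A
W(22)+R(17): 39≡13 → N
X(23)+E(4): 27≡1 → B
W(22)+U(20): 42≡16 → Q
P(15)+G(6): 21 → V
J(9)+V(21): 30≡4 → E
A(0)+R(17): 17 → R
R(17)+E(4): 21 → V
W(22)+U(20): 42≡16 → Q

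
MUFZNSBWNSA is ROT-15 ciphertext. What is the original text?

XFQKYDMHYDL

M(12): 12−15=-3≡23 → X
U(20): 20−15=5 → F
F(5): 5−15=-10≡16 → Q
Z(25): 25−15=10 → K
N(13): 13−15=-2≡24 → Y
S(18): 18−15=3 → D
B(1): 1−15=-14≡12 → M
W(22): 22−15=7 → H
N(13): 13−15=-2≡24 → Y
S(18): 18−15=3 → D
A(0): 0−15=-15≡11 → L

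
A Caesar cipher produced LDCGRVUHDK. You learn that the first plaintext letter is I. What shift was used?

From the crib: L(11)−I(8)=3, so the shift is 3.

3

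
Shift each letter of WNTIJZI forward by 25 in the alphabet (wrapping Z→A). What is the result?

VMSHIYH

W(22): 22+25=47≡21 → V
N(13): 13+25=38≡12 → M
T(19): 19+25=44≡18 → S
I(8): 8+25=33≡7 → H
J(9): 9+25=34≡8 → I
Z(25): 25+25=50≡24 → Y
I(8): 8+25=33≡7 → H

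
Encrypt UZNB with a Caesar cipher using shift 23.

U(20): 20+23=43≡17 → R
Z(25): 25+23=48≡22 → W
N(13): 13+23=36≡10 → K
B(1): 1+23=24 → Y

RWKY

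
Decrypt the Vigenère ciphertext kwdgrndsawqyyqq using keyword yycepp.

Repeat the key across the ciphertext: yyceppyyceppyyc
k(10)−y(24): -14≡12 → m
w(22)−y(24): -2≡24 → y
d(3)−c(2): 1 → b
g(6)−e(4): 2 → c
r(17)−p(15): 2 → c
n(13)−p(15): -2≡24 → y
d(3)−y(24): -21≡5 → f
s(18)−y(24): -6≡20 → u
a(0)−c(2): -2≡24 → y
w(22)−e(4): 18 → s
q(16)−p(15): 1 → b
y(24)−p(15): 9 → j
y(24)−y(24): 0 → a
q(16)−y(24): -8≡18 → s
q(16)−c(2): 14 → o

mybccyfuysbjaso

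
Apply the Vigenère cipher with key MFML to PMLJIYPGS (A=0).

Repeat the key across the message: MFMLMFMLM
P(15)+M(12): 27≡1 → B
M(12)+F(5): 17 → R
L(11)+M(12): 23 → X
J(9)+L(11): 20 → U
I(8)+M(12): 20 → U
Y(24)+F(5): 29≡3 → D
P(15)+M(12): 27≡1 → B
G(6)+L(11): 17 → R
S(18)+M(12): 30≡4 → E

BRXUUDBRE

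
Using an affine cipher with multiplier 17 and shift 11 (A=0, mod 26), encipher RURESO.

R(17): 17·17+11=300≡14 → O
U(20): 17·20+11=351≡13 → N
R(17): 17·17+11=300≡14 → O
E(4): 17·4+11=79≡1 → B
S(18): 17·18+11=317≡5 → F
O(14): 17·14+11=249≡15 → P

ONOBFP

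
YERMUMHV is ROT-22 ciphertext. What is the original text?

Y(24): 24−22=2 → C
E(4): 4−22=-18≡8 → I
R(17): 17−22=-5≡21 → V
M(12): 12−22=-10≡16 → Q
U(20): 20−22=-2≡24 → Y
M(12): 12−22=-10≡16 → Q
H(7): 7−22=-15≡11 → L
V(21): 21−22=-1≡25 → Z

CIVQYQLZ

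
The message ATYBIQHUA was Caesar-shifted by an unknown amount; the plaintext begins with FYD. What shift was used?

21

From the crib: A(0)−F(5)=-5≡21, so the shift is 21.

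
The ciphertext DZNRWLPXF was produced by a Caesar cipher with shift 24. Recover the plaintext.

FBPTYNRZH

D(3): 3−24=-21≡5 → F
Z(25): 25−24=1 → B
N(13): 13−24=-11≡15 → P
R(17): 17−24=-7≡19 → T
W(22): 22−24=-2≡24 → Y
L(11): 11−24=-13≡13 → N
P(15): 15−24=-9≡17 → R
X(23): 23−24=-1≡25 → Z
F(5): 5−24=-19≡7 → H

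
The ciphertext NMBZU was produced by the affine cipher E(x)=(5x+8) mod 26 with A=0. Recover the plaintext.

The inverse of 5 mod 26 is 21, since 5·21=105≡1. Apply D(y)=21·(y−8) mod 26:
N(13): 21·(13−8)=105≡1 → B
M(12): 21·(12−8)=84≡6 → G
B(1): 21·(1−8)=-147≡9 → J
Z(25): 21·(25−8)=357≡19 → T
U(20): 21·(20−8)=252≡18 → S

BGJTS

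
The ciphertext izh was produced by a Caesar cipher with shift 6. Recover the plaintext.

i(8): 8−6=2 → c
z(25): 25−6=19 → t
h(7): 7−6=1 → b

ctb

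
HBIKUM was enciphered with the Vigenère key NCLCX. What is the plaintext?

Repeat the key across the ciphertext: NCLCXN
H(7)−N(13): -6≡20 → U
B(1)−C(2): -1≡25 → Z
I(8)−L(11): -3≡23 → X
K(10)−C(2): 8 → I
U(20)−X(23): -3≡23 → X
M(12)−N(13): -1≡25 → Z

UZXIXZ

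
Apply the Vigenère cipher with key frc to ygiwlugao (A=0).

Repeat the key across the message: frcfrcfrc
y(24)+f(5): 29≡3 → d
g(6)+r(17): 23 → x
i(8)+c(2): 10 → k
w(22)+f(5): 27≡1 → b
l(11)+r(17): 28≡2 → c
u(20)+c(2): 22 → w
g(6)+f(5): 11 → l
a(0)+r(17): 17 → r
o(14)+c(2): 16 → q

dxkbcwlrq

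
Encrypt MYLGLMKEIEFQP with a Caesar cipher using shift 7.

M(12): 12+7=19 → T
Y(24): 24+7=31≡5 → F
L(11): 11+7=18 → S
G(6): 6+7=13 → N
L(11): 11+7=18 → S
M(12): 12+7=19 → T
K(10): 10+7=17 → R
E(4): 4+7=11 → L
I(8): 8+7=15 → P
E(4): 4+7=11 → L
F(5): 5+7=12 → M
Q(16): 16+7=23 → X
P(15): 15+7=22 → W

TFSNSTRLPLMXW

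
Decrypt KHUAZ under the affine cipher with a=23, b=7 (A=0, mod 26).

ZANLU

The inverse of 23 mod 26 is 17, since 23·17=391≡1. Apply D(y)=17·(y−7) mod 26:
K(10): 17·(10−7)=51≡25 → Z
H(7): 17·(7−7)=0 → A
U(20): 17·(20−7)=221≡13 → N
A(0): 17·(0−7)=-119≡11 → L
Z(25): 17·(25−7)=306≡20 → U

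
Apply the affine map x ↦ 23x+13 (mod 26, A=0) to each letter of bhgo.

ksvx

b(1): 23·1+13=36≡10 → k
h(7): 23·7+13=174≡18 → s
g(6): 23·6+13=151≡21 → v
o(14): 23·14+13=335≡23 → x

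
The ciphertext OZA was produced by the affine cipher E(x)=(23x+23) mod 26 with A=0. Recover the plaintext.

DIZ

The inverse of 23 mod 26 is 17, since 23·17=391≡1. Apply D(y)=17·(y−23) mod 26:
O(14): 17·(14−23)=-153≡3 → D
Z(25): 17·(25−23)=34≡8 → I
A(0): 17·(0−23)=-391≡25 → Z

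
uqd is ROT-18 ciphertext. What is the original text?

u(20): 20−18=2 → c
q(16): 16−18=-2≡24 → y
d(3): 3−18=-15≡11 → l

cyl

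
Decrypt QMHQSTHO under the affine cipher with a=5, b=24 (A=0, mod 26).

The inverse of 5 mod 26 is 21, since 5·21=105≡1. Apply D(y)=21·(y−24) mod 26:
Q(16): 21·(16−24)=-168≡14 → O
M(12): 21·(12−24)=-252≡8 → I
H(7): 21·(7−24)=-357≡7 → H
Q(16): 21·(16−24)=-168≡14 → O
S(18): 21·(18−24)=-126≡4 → E
T(19): 21·(19−24)=-105≡25 → Z
H(7): 21·(7−24)=-357≡7 → H
O(14): 21·(14−24)=-210≡24 → Y

OIHOEZHY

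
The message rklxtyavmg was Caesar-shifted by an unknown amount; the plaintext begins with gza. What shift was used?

From the crib: r(17)−g(6)=11, so the shift is 11.

11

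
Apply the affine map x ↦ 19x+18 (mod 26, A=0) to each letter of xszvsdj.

x(23): 19·23+18=455≡13 → n
s(18): 19·18+18=360≡22 → w
z(25): 19·25+18=493≡25 → z
v(21): 19·21+18=417≡1 → b
s(18): 19·18+18=360≡22 → w
d(3): 19·3+18=75≡23 → x
j(9): 19·9+18=189≡7 → h

nwzbwxh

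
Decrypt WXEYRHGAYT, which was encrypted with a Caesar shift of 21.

W(22): 22−21=1 → B
X(23): 23−21=2 → C
E(4): 4−21=-17≡9 → J
Y(24): 24−21=3 → D
R(17): 17−21=-4≡22 → W
H(7): 7−21=-14≡12 → M
G(6): 6−21=-15≡11 → L
A(0): 0−21=-21≡5 → F
Y(24): 24−21=3 → D
T(19): 19−21=-2≡24 → Y

BCJDWMLFDY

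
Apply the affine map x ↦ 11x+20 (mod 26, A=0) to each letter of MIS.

WEK

M(12): 11·12+20=152≡22 → W
I(8): 11·8+20=108≡4 → E
S(18): 11·18+20=218≡10 → K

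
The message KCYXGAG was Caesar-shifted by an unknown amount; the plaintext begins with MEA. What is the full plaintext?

From the crib: K(10)−M(12)=-2≡24, so the shift is 24.
Subtract 24 from each ciphertext letter:
K(10): 10−24=-14≡12 → M
C(2): 2−24=-22≡4 → E
Y(24): 24−24=0 → A
X(23): 23−24=-1≡25 → Z
G(6): 6−24=-18≡8 → I
A(0): 0−24=-24≡2 → C
G(6): 6−24=-18≡8 → I

MEAZICI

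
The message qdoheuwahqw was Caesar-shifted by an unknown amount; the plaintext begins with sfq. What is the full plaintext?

sfqjgwycjsy

From the crib: q(16)−s(18)=-2≡24, so the shift is 24.
Subtract 24 from each ciphertext letter:
q(16): 16−24=-8≡18 → s
d(3): 3−24=-21≡5 → f
o(14): 14−24=-10≡16 → q
h(7): 7−24=-17≡9 → j
e(4): 4−24=-20≡6 → g
u(20): 20−24=-4≡22 → w
w(22): 22−24=-2≡24 → y
a(0): 0−24=-24≡2 → c
h(7): 7−24=-17≡9 → j
q(16): 16−24=-8≡18 → s
w(22): 22−24=-2≡24 → y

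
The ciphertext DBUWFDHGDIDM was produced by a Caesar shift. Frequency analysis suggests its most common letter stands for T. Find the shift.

The most frequent ciphertext letter is D (appears 4 times).
D is position 3; T is position 19.
Shift = -16≡10.

10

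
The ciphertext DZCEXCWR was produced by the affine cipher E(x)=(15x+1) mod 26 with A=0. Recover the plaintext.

The inverse of 15 mod 26 is 7, since 15·7=105≡1. Apply D(y)=7·(y−1) mod 26:
D(3): 7·(3−1)=14 → O
Z(25): 7·(25−1)=168≡12 → M
C(2): 7·(2−1)=7 → H
E(4): 7·(4−1)=21 → V
X(23): 7·(23−1)=154≡24 → Y
C(2): 7·(2−1)=7 → H
W(22): 7·(22−1)=147≡17 → R
R(17): 7·(17−1)=112≡8 → I

OMHVYHRI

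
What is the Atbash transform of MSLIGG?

M(12) → N(13)
S(18) → H(7)
L(11) → O(14)
I(8) → R(17)
G(6) → T(19)
G(6) → T(19)

NHORTT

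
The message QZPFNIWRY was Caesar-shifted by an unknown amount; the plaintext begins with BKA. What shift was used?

15

From the crib: Q(16)−B(1)=15, so the shift is 15.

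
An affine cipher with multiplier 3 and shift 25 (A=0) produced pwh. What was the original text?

The inverse of 3 mod 26 is 9, since 3·9=27≡1. Apply D(y)=9·(y−25) mod 26:
p(15): 9·(15−25)=-90≡14 → o
w(22): 9·(22−25)=-27≡25 → z
h(7): 9·(7−25)=-162≡20 → u

ozu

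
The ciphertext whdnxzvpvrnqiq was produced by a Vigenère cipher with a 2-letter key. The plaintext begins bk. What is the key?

Subtract each crib letter from the matching ciphertext letter (mod 26):
w(22)−b(1)=21 → v
h(7)−k(10)=-3≡23 → x

vx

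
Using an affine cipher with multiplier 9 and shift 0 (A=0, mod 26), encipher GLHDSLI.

G(6): 9·6+0=54≡2 → C
L(11): 9·11+0=99≡21 → V
H(7): 9·7+0=63≡11 → L
D(3): 9·3+0=27≡1 → B
S(18): 9·18+0=162≡6 → G
L(11): 9·11+0=99≡21 → V
I(8): 9·8+0=72≡20 → U

CVLBGVU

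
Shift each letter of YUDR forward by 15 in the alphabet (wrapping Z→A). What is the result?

NJSG

Y(24): 24+15=39≡13 → N
U(20): 20+15=35≡9 → J
D(3): 3+15=18 → S
R(17): 17+15=32≡6 → G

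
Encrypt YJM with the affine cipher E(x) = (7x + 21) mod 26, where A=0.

HGB

Y(24): 7·24+21=189≡7 → H
J(9): 7·9+21=84≡6 → G
M(12): 7·12+21=105≡1 → B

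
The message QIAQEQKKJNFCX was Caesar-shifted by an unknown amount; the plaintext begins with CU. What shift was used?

From the crib: Q(16)−C(2)=14, so the shift is 14.

14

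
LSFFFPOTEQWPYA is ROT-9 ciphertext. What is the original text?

L(11): 11−9=2 → C
S(18): 18−9=9 → J
F(5): 5−9=-4≡22 → W
F(5): 5−9=-4≡22 → W
F(5): 5−9=-4≡22 → W
P(15): 15−9=6 → G
O(14): 14−9=5 → F
T(19): 19−9=10 → K
E(4): 4−9=-5≡21 → V
Q(16): 16−9=7 → H
W(22): 22−9=13 → N
P(15): 15−9=6 → G
Y(24): 24−9=15 → P
A(0): 0−9=-9≡17 → R

CJWWWGFKVHNGPR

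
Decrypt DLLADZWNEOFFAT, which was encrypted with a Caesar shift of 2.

D(3): 3−2=1 → B
L(11): 11−2=9 → J
L(11): 11−2=9 → J
A(0): 0−2=-2≡24 → Y
D(3): 3−2=1 → B
Z(25): 25−2=23 → X
W(22): 22−2=20 → U
N(13): 13−2=11 → L
E(4): 4−2=2 → C
O(14): 14−2=12 → M
F(5): 5−2=3 → D
F(5): 5−2=3 → D
A(0): 0−2=-2≡24 → Y
T(19): 19−2=17 → R

BJJYBXULCMDDYR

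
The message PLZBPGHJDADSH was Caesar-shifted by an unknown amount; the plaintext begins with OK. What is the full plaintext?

OKYAOFGICZCRG

From the crib: P(15)−O(14)=1, so the shift is 1.
Subtract 1 from each ciphertext letter:
P(15): 15−1=14 → O
L(11): 11−1=10 → K
Z(25): 25−1=24 → Y
B(1): 1−1=0 → A
P(15): 15−1=14 → O
G(6): 6−1=5 → F
H(7): 7−1=6 → G
J(9): 9−1=8 → I
D(3): 3−1=2 → C
A(0): 0−1=-1≡25 → Z
D(3): 3−1=2 → C
S(18): 18−1=17 → R
H(7): 7−1=6 → G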